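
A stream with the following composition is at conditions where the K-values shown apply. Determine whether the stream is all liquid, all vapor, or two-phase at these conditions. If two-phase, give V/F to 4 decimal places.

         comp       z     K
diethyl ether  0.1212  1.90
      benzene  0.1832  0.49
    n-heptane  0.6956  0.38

ΣzᵢKᵢ = 0.5844; Σzᵢ/Kᵢ = 2.2682.
Since ΣzᵢKᵢ < 1 the mixture is below its bubble point — single liquid phase.

all liquid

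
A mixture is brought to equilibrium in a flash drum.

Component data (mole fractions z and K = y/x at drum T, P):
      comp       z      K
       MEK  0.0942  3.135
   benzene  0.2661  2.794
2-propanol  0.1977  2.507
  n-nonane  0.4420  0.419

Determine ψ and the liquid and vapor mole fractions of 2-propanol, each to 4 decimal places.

ψ = 0.7057, x_2-propanol = 0.0958, y_2-propanol = 0.2402

Let ψ = V/F and solve Σ zᵢ(Kᵢ−1)/(1+ψ(Kᵢ−1)) = 0.
g(0) = ΣzᵢKᵢ − 1 = 0.7196 and g(1) = 1 − Σzᵢ/Kᵢ = -0.2590, so a root lies in (0, 1).
Newton iteration, ψ⁰ = 0.5:
  ψ = 0.5000: g = 0.15689, g' = -0.7809 → ψ = 0.7009
  ψ = 0.7009: g = 0.00370, g' = -0.7678 → ψ = 0.7057
Converged at ψ = 0.7057.
Compositions from xᵢ = zᵢ/(1+ψ(Kᵢ−1)), yᵢ = Kᵢxᵢ:
  MEK: x = 0.0376, y = 0.1178
  benzene: x = 0.1174, y = 0.3281
  2-propanol: x = 0.0958, y = 0.2402
  n-nonane: x = 0.7492, y = 0.3139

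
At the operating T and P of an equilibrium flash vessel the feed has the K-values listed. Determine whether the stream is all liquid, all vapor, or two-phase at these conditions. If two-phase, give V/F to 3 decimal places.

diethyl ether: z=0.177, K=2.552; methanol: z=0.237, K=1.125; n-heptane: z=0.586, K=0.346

all liquid

ΣzᵢKᵢ = 0.921; Σzᵢ/Kᵢ = 1.974.
Since ΣzᵢKᵢ < 1 the mixture is below its bubble point — single liquid phase.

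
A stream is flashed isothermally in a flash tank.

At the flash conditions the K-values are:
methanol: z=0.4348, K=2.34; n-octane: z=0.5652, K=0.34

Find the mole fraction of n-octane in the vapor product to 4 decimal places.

Material balance + equilibrium reduce to Σ zᵢ(Kᵢ−1)/(1+β(Kᵢ−1)) = 0.
Feasibility: ΣzᵢKᵢ = 1.2096, Σzᵢ/Kᵢ = 1.8482 — both > 1, two phases present.
Binary case is linear: z₁(K₁−1)(1+β(K₂−1)) + z₂(K₂−1)(1+β(K₁−1)) = 0
⇒ β = [z₁(K₁−1)+z₂(K₂−1)] / [−(K₁−1)(K₂−1)] = 0.20960/0.88440 = 0.2370
Compositions from xᵢ = zᵢ/(1+β(Kᵢ−1)), yᵢ = Kᵢxᵢ:
  methanol: x = 0.3300, y = 0.7722
  n-octane: x = 0.6700, y = 0.2278

y_n-octane = 0.2278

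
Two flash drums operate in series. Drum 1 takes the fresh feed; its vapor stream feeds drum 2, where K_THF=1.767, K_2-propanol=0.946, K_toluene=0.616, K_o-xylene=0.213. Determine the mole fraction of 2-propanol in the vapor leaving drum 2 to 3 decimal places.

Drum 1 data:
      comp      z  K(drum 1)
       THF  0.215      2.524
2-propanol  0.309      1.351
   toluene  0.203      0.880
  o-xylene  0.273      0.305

y_2-propanol (drum 2) = 0.349

Drum 1:
Let ψ₁ = V/F and solve Σ zᵢ(Kᵢ−1)/(1+ψ₁(Kᵢ−1)) = 0.
Feasibility: ΣzᵢKᵢ = 1.222, Σzᵢ/Kᵢ = 1.440 — both > 1, two phases present.
Iterate (Newton) starting at ψ₁ = 0.55:
  ψ₁ = 0.550: g = -0.0641, g' = -0.523 → ψ₁ = 0.428
  ψ₁ = 0.428: g = -0.0030, g' = -0.482 → ψ₁ = 0.421
Converged at ψ₁ = 0.421.
Drum-1 compositions:
  THF: x = 0.131, y = 0.330
  2-propanol: x = 0.269, y = 0.364
  toluene: x = 0.214, y = 0.188
  o-xylene: x = 0.386, y = 0.118
Drum-2 feed = drum-1 vapor: z₂ = (0.3304, 0.3637, 0.1882, 0.1178).
Drum 2:
Rachford–Rice: g(ψ₂) = Σ zᵢ(Kᵢ−1)/(1+ψ₂(Kᵢ−1)) = 0.
Check two-phase: ΣzᵢKᵢ = 1.069 > 1 and Σzᵢ/Kᵢ = 1.430 > 1, so g(0) = 0.069 > 0 and g(1) = -0.430 < 0.
Iterate (Newton) starting at ψ₂ = 0.5:
  ψ₂ = 0.500: g = -0.0792, g' = -0.343 → ψ₂ = 0.269
  ψ₂ = 0.269: g = -0.0081, g' = -0.287 → ψ₂ = 0.241
Converged at ψ₂ = 0.241.
  THF: x = 0.279, y = 0.493
  2-propanol: x = 0.368, y = 0.349
  toluene: x = 0.207, y = 0.128
  o-xylene: x = 0.145, y = 0.031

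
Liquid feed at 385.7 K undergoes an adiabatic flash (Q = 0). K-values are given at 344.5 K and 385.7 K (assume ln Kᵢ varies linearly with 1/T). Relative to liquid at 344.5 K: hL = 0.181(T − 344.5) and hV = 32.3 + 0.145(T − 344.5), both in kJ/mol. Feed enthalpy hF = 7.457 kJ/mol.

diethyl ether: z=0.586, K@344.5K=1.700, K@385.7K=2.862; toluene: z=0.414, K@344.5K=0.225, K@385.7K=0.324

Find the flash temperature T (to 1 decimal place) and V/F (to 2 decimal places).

T = 347.0 K, V/F = 0.22

Adiabatic flash: solve Rachford–Rice at each trial T, then check hF = ψ·hV(T) + (1−ψ)·hL(T).
  T = 344.5 K: K = (1.700, 0.225), RR gives ψ = 0.165, H_out = 5.320 kJ/mol
  T = 385.7 K: K = (2.862, 0.324), RR gives ψ = 0.645, H_out = 27.319 kJ/mol
  T = 365.1 K: K = (2.238, 0.273), RR gives ψ = 0.472, H_out = 18.609 kJ/mol
  T = 354.8 K: K = (1.959, 0.248), RR gives ψ = 0.348, H_out = 12.969 kJ/mol
  T = 349.6 K: K = (1.825, 0.236), RR gives ψ = 0.266, H_out = 9.463 kJ/mol
  T = 347.1 K: K = (1.763, 0.231), RR gives ψ = 0.219, H_out = 7.538 kJ/mol
  T = 345.8 K: K = (1.731, 0.228), RR gives ψ = 0.193, H_out = 6.459 kJ/mol
Linear interpolation between T = 345.8 (H_out = 6.459) and T = 347.1 (H_out = 7.538) on hF = 7.457 gives T ≈ 347.0 K, at which ψ = 0.22.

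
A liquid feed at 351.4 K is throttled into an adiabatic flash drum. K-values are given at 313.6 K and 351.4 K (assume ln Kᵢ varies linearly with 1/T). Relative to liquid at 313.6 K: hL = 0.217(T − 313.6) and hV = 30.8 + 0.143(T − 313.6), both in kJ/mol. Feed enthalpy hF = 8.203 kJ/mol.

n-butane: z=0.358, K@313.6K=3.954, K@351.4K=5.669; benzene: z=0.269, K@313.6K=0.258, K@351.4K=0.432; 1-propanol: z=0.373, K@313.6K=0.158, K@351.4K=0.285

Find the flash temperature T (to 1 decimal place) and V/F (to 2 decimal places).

T = 316.8 K, V/F = 0.25

Adiabatic flash: solve Rachford–Rice at each trial T, then check hF = ψ·hV(T) + (1−ψ)·hL(T).
  T = 313.6 K: K = (3.954, 0.258, 0.158), RR gives ψ = 0.230, H_out = 7.076 kJ/mol
  T = 351.4 K: K = (5.669, 0.432, 0.285), RR gives ψ = 0.408, H_out = 19.627 kJ/mol
  T = 332.5 K: K = (4.783, 0.339, 0.216), RR gives ψ = 0.318, H_out = 13.448 kJ/mol
  T = 323.1 K: K = (4.363, 0.297, 0.186), RR gives ψ = 0.275, H_out = 10.333 kJ/mol
  T = 318.4 K: K = (4.159, 0.277, 0.172), RR gives ψ = 0.253, H_out = 8.739 kJ/mol
  T = 316.0 K: K = (4.056, 0.268, 0.165), RR gives ψ = 0.241, H_out = 7.913 kJ/mol
Linear interpolation between T = 316.0 (H_out = 7.913) and T = 318.4 (H_out = 8.739) on hF = 8.203 gives T ≈ 316.8 K, at which ψ = 0.25.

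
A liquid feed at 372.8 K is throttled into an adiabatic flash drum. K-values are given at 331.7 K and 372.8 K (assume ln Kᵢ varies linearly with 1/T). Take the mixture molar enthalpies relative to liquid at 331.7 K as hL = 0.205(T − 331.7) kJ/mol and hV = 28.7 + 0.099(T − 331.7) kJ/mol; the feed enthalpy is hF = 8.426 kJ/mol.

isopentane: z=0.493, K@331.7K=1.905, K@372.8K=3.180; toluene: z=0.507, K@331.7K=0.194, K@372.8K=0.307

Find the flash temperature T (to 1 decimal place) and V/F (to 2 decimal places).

Adiabatic flash: solve Rachford–Rice at each trial T, then check hF = ψ·hV(T) + (1−ψ)·hL(T).
  T = 331.7 K: K = (1.905, 0.194), RR gives ψ = 0.051, H_out = 1.476 kJ/mol
  T = 372.8 K: K = (3.180, 0.307), RR gives ψ = 0.479, H_out = 20.082 kJ/mol
  T = 352.2 K: K = (2.497, 0.247), RR gives ψ = 0.316, H_out = 12.589 kJ/mol
  T = 341.9 K: K = (2.188, 0.220), RR gives ψ = 0.205, H_out = 7.756 kJ/mol
  T = 347.0 K: K = (2.338, 0.233), RR gives ψ = 0.264, H_out = 10.285 kJ/mol
  T = 344.4 K: K = (2.261, 0.226), RR gives ψ = 0.235, H_out = 9.034 kJ/mol
  T = 343.1 K: K = (2.223, 0.223), RR gives ψ = 0.220, H_out = 8.380 kJ/mol
Linear interpolation between T = 343.1 (H_out = 8.380) and T = 344.4 (H_out = 9.034) on hF = 8.426 gives T ≈ 343.2 K, at which ψ = 0.22.

T = 343.2 K, V/F = 0.22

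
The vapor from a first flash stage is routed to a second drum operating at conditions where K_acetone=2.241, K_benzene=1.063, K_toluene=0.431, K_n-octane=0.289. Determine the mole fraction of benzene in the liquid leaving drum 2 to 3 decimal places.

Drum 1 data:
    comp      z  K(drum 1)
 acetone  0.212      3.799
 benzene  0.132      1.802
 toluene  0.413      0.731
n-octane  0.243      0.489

Drum 1:
Rachford–Rice: g(ψ₁) = Σ zᵢ(Kᵢ−1)/(1+ψ₁(Kᵢ−1)) = 0.
Check two-phase: ΣzᵢKᵢ = 1.464 > 1 and Σzᵢ/Kᵢ = 1.191 > 1, so g(0) = 0.464 > 0 and g(1) = -0.191 < 0.
Newton iteration, ψ₁⁰ = 0.54:
  ψ₁ = 0.540: g = 0.0087, g' = -0.467 → ψ₁ = 0.559
Converged at ψ₁ = 0.559.
Drum-1 compositions:
  acetone: x = 0.083, y = 0.314
  benzene: x = 0.091, y = 0.164
  toluene: x = 0.486, y = 0.355
  n-octane: x = 0.340, y = 0.166
Drum-2 feed = drum-1 vapor: z₂ = (0.3141, 0.1643, 0.3553, 0.1663).
Drum 2:
Newton iteration, ψ₂⁰ = 0.61:
  ψ₂ = 0.610: g = -0.2866, g' = -0.689 → ψ₂ = 0.194
  ψ₂ = 0.194: g = -0.0401, g' = -0.573 → ψ₂ = 0.124
  ψ₂ = 0.124: g = 0.0008, g' = -0.598 → ψ₂ = 0.126
Converged at ψ₂ = 0.126.
  acetone: x = 0.272, y = 0.609
  benzene: x = 0.163, y = 0.173
  toluene: x = 0.383, y = 0.165
  n-octane: x = 0.183, y = 0.053

x_benzene (drum 2) = 0.163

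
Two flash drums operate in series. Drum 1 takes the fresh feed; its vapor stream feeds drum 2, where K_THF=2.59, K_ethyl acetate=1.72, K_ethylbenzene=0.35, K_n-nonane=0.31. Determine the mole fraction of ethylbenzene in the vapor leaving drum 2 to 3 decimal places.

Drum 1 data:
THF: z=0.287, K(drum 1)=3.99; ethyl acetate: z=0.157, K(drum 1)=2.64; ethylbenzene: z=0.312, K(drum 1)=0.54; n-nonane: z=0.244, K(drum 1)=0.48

y_ethylbenzene (drum 2) = 0.129

Drum 1:
Iterate (Newton) starting at ψ₁ = 0.57:
  ψ₁ = 0.570: g = 0.0755, g' = -0.718 → ψ₁ = 0.675
  ψ₁ = 0.675: g = 0.0027, g' = -0.672 → ψ₁ = 0.679
Converged at ψ₁ = 0.679.
Drum-1 compositions:
  THF: x = 0.095, y = 0.378
  ethyl acetate: x = 0.074, y = 0.196
  ethylbenzene: x = 0.454, y = 0.245
  n-nonane: x = 0.377, y = 0.181
Drum-2 feed = drum-1 vapor: z₂ = (0.3778, 0.1961, 0.2450, 0.1811).
Drum 2:
Newton–Raphson from ψ₂ = 0.46:
  ψ₂ = 0.460: g = 0.0427, g' = -0.772 → ψ₂ = 0.515
Converged at ψ₂ = 0.515.
  THF: x = 0.208, y = 0.538
  ethyl acetate: x = 0.143, y = 0.246
  ethylbenzene: x = 0.368, y = 0.129
  n-nonane: x = 0.281, y = 0.087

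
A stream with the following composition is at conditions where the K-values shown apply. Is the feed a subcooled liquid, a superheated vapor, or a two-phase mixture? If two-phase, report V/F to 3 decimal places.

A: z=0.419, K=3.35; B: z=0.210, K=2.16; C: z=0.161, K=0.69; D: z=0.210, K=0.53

ΣzᵢKᵢ = 2.080; Σzᵢ/Kᵢ = 0.852.
Since Σzᵢ/Kᵢ < 1 the mixture is above its dew point — single vapor phase.

superheated vapor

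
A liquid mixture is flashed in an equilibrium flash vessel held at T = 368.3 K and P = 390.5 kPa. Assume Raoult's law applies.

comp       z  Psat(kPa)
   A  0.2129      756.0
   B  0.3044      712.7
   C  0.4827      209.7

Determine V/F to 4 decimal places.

Raoult's law: Kᵢ = Pᵢˢᵃᵗ/P = Pᵢˢᵃᵗ/390.5.
  K_A = 756.0/390.5 = 1.935980, K_B = 712.7/390.5 = 1.825096, K_C = 209.7/390.5 = 0.537004
Rachford–Rice: g(V/F) = Σ zᵢ(Kᵢ−1)/(1+V/F(Kᵢ−1)) = 0.
Feasibility: ΣzᵢKᵢ = 1.2269, Σzᵢ/Kᵢ = 1.1756 — both > 1, two phases present.
Newton–Raphson from V/F = 0.5:
  V/F = 0.5000: g = 0.02274, g' = -0.3656 → V/F = 0.5622
Converged at V/F = 0.5622.

V/F = 0.5622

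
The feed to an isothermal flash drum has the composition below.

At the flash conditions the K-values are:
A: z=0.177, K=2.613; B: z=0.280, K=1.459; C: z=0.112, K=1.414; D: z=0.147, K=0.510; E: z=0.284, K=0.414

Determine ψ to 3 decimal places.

ψ = 0.433

Let ψ = V/F and solve Σ zᵢ(Kᵢ−1)/(1+ψ(Kᵢ−1)) = 0.
Feasibility: ΣzᵢKᵢ = 1.222, Σzᵢ/Kᵢ = 1.313 — both > 1, two phases present.
Newton iteration, ψ⁰ = 0.5:
  ψ = 0.500: g = -0.0298, g' = -0.450 → ψ = 0.434
  ψ = 0.434: g = -0.0002, g' = -0.446 → ψ = 0.433
Converged at ψ = 0.433.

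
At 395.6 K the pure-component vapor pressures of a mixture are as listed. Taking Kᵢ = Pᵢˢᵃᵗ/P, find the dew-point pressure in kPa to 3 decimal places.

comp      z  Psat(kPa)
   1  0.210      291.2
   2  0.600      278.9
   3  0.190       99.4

At the dew point ψ → 1, so Σzᵢ/Kᵢ = 1 with Kᵢ = Pᵢˢᵃᵗ/P ⇒ 1/P = Σzᵢ/Pᵢˢᵃᵗ.
1/P = 0.210/291.2 + 0.600/278.9 + 0.190/99.4 = 0.004784 ⇒ P = 209.033 kPa

Pdew = 209.033 kPa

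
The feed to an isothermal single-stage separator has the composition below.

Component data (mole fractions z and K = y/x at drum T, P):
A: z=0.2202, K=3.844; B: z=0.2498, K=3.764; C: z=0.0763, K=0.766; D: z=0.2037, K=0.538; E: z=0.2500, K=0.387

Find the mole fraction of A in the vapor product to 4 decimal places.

Rachford–Rice: g(V/F) = Σ zᵢ(Kᵢ−1)/(1+V/F(Kᵢ−1)) = 0.
Check two-phase: ΣzᵢKᵢ = 2.0515 > 1 and Σzᵢ/Kᵢ = 1.2479 > 1, so g(0) = 1.0515 > 0 and g(1) = -0.2479 < 0.
Newton–Raphson from V/F = 0.47:
  V/F = 0.4700: g = 0.21278, g' = -0.9488 → V/F = 0.6943
  V/F = 0.6943: g = 0.02043, g' = -0.8102 → V/F = 0.7195
Converged at V/F = 0.7195.
Compositions from xᵢ = zᵢ/(1+V/F(Kᵢ−1)), yᵢ = Kᵢxᵢ:
  A: x = 0.0723, y = 0.2779
  B: x = 0.0836, y = 0.3146
  C: x = 0.0917, y = 0.0703
  D: x = 0.3051, y = 0.1642
  E: x = 0.4473, y = 0.1731

y_A = 0.2779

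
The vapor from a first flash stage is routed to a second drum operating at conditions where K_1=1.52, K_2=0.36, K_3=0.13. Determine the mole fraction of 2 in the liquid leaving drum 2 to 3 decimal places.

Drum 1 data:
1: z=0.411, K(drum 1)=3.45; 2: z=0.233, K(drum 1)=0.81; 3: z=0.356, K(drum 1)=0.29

x_2 (drum 2) = 0.228

Drum 1:
Newton iteration, ψ₁⁰ = 0.3:
  ψ₁ = 0.300: g = 0.2123, g' = -1.119 → ψ₁ = 0.490
  ψ₁ = 0.490: g = 0.0214, g' = -0.942 → ψ₁ = 0.512
  ψ₁ = 0.512: g = 0.0000, g' = -0.939 → ψ₁ = 0.513
Converged at ψ₁ = 0.513.
Drum-1 compositions:
  1: x = 0.182, y = 0.629
  2: x = 0.258, y = 0.209
  3: x = 0.560, y = 0.162
Drum-2 feed = drum-1 vapor: z₂ = (0.6286, 0.2091, 0.1623).
Drum 2:
Rachford–Rice: g(ψ₂) = Σ zᵢ(Kᵢ−1)/(1+ψ₂(Kᵢ−1)) = 0.
Check two-phase: ΣzᵢKᵢ = 1.052 > 1 and Σzᵢ/Kᵢ = 2.243 > 1, so g(0) = 0.052 > 0 and g(1) = -1.243 < 0.
Iterate (Newton) starting at ψ₂ = 0.39:
  ψ₂ = 0.390: g = -0.1203, g' = -0.551 → ψ₂ = 0.172
  ψ₂ = 0.172: g = -0.0163, g' = -0.421 → ψ₂ = 0.133
  ψ₂ = 0.133: g = -0.0003, g' = -0.408 → ψ₂ = 0.132
Converged at ψ₂ = 0.132.
  1: x = 0.588, y = 0.894
  2: x = 0.228, y = 0.082
  3: x = 0.183, y = 0.024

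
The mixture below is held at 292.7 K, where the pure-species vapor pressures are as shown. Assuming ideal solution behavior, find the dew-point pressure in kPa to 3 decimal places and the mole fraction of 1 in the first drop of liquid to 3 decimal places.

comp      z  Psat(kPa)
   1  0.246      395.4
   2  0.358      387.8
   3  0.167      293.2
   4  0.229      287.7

At the dew point ψ → 1, so Σzᵢ/Kᵢ = 1 with Kᵢ = Pᵢˢᵃᵗ/P ⇒ 1/P = Σzᵢ/Pᵢˢᵃᵗ.
1/P = 0.246/395.4 + 0.358/387.8 + 0.167/293.2 + 0.229/287.7 = 0.002911 ⇒ P = 343.542 kPa
xᵢ = zᵢP/Pᵢˢᵃᵗ ⇒ x_1 = 0.246·343.542/395.4 = 0.214

Pdew = 343.542 kPa, x_1 = 0.214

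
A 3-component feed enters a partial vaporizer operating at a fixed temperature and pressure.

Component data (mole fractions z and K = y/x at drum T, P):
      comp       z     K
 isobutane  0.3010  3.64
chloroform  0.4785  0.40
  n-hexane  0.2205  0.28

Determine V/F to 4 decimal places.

V/F = 0.2066

Newton iteration, V/F⁰ = 0.5:
  V/F = 0.5000: g = -0.31569, g' = -1.0204 → V/F = 0.1906
  V/F = 0.1906: g = 0.02043, g' = -1.3016 → V/F = 0.2063
  V/F = 0.2063: g = 0.00032, g' = -1.2613 → V/F = 0.2066
Converged at V/F = 0.2066.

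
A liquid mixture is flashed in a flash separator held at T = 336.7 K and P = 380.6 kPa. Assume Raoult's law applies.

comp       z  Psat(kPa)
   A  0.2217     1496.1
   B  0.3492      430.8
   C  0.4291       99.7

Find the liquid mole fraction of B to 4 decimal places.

x_B = 0.3367

Raoult's law: Kᵢ = Pᵢˢᵃᵗ/P = Pᵢˢᵃᵗ/380.6.
  K_A = 1496.1/380.6 = 3.930899, K_B = 430.8/380.6 = 1.131897, K_C = 99.7/380.6 = 0.261955
Newton iteration, V/F⁰ = 0.46:
  V/F = 0.4600: g = -0.15934, g' = -0.8865 → V/F = 0.2803
  V/F = 0.2803: g = 0.00187, g' = -0.9512 → V/F = 0.2822
Converged at V/F = 0.2822.
Compositions from xᵢ = zᵢ/(1+V/F(Kᵢ−1)), yᵢ = Kᵢxᵢ:
  A: x = 0.1213, y = 0.4769
  B: x = 0.3367, y = 0.3811
  C: x = 0.5420, y = 0.1420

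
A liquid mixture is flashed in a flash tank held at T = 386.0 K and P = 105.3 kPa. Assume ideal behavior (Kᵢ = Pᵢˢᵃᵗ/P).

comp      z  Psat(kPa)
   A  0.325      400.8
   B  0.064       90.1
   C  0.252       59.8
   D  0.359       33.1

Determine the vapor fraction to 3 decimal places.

ψ = 0.348

Raoult's law: Kᵢ = Pᵢˢᵃᵗ/P = Pᵢˢᵃᵗ/105.3.
  K_A = 400.8/105.3 = 3.80627, K_B = 90.1/105.3 = 0.85565, K_C = 59.8/105.3 = 0.56790, K_D = 33.1/105.3 = 0.31434
Material balance + equilibrium reduce to Σ zᵢ(Kᵢ−1)/(1+ψ(Kᵢ−1)) = 0.
g(0) = ΣzᵢKᵢ − 1 = 0.548 and g(1) = 1 − Σzᵢ/Kᵢ = -0.746, so a root lies in (0, 1).
Newton iteration, ψ⁰ = 0.5:
  ψ = 0.500: g = -0.1439, g' = -0.912 → ψ = 0.342
  ψ = 0.342: g = 0.0061, g' = -1.020 → ψ = 0.348
Converged at ψ = 0.348.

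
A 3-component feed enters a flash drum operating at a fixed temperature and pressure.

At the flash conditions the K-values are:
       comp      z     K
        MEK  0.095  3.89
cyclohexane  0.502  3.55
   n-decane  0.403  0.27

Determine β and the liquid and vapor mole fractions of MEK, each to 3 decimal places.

β = 0.663, x_MEK = 0.033, y_MEK = 0.127

Newton–Raphson from β = 0.5:
  β = 0.500: g = 0.2117, g' = -1.296 → β = 0.663
Converged at β = 0.663.
Compositions from xᵢ = zᵢ/(1+β(Kᵢ−1)), yᵢ = Kᵢxᵢ:
  MEK: x = 0.033, y = 0.127
  cyclohexane: x = 0.187, y = 0.662
  n-decane: x = 0.781, y = 0.211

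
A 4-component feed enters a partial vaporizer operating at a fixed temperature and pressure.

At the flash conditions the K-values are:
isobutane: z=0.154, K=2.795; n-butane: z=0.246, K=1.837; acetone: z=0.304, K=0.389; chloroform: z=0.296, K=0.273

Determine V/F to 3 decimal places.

V/F = 0.093

Material balance + equilibrium reduce to Σ zᵢ(Kᵢ−1)/(1+V/F(Kᵢ−1)) = 0.
g(0) = ΣzᵢKᵢ − 1 = 0.081 and g(1) = 1 − Σzᵢ/Kᵢ = -1.055, so a root lies in (0, 1).
Newton iteration, V/F⁰ = 0.34:
  V/F = 0.340: g = -0.1883, g' = -0.753 → V/F = 0.090
  V/F = 0.090: g = 0.0029, g' = -0.823 → V/F = 0.093
Converged at V/F = 0.093.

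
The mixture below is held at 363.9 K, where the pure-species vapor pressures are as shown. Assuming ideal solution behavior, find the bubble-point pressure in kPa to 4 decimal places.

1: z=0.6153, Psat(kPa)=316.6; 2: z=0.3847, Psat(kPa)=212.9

At the bubble point ψ → 0, so ΣzᵢKᵢ = 1 with Kᵢ = Pᵢˢᵃᵗ/P ⇒ P = ΣzᵢPᵢˢᵃᵗ.
P = 0.6153·316.6 + 0.3847·212.9 = 276.7066 kPa

Pbub = 276.7066 kPa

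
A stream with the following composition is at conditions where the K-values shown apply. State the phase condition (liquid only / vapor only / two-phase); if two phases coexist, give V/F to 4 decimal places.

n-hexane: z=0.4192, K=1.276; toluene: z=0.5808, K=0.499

liquid only

ΣzᵢKᵢ = 0.8247; Σzᵢ/Kᵢ = 1.4925.
Since ΣzᵢKᵢ < 1 the mixture is below its bubble point — single liquid phase.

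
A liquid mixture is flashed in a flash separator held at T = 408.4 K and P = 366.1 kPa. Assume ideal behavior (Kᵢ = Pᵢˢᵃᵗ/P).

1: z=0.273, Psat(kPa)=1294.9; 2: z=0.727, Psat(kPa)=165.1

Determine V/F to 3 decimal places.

Raoult's law: Kᵢ = Pᵢˢᵃᵗ/P = Pᵢˢᵃᵗ/366.1.
  K_1 = 1294.9/366.1 = 3.53701, K_2 = 165.1/366.1 = 0.45097
Binary case is linear: z₁(K₁−1)(1+V/F(K₂−1)) + z₂(K₂−1)(1+V/F(K₁−1)) = 0
⇒ V/F = [z₁(K₁−1)+z₂(K₂−1)] / [−(K₁−1)(K₂−1)] = 0.2935/1.3929 = 0.211

V/F = 0.211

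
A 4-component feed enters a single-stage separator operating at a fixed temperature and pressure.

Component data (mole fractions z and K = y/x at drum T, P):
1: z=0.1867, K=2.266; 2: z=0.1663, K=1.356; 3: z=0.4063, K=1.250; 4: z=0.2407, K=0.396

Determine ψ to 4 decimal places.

ψ = 0.7190

Material balance + equilibrium reduce to Σ zᵢ(Kᵢ−1)/(1+ψ(Kᵢ−1)) = 0.
Feasibility: ΣzᵢKᵢ = 1.2518, Σzᵢ/Kᵢ = 1.1379 — both > 1, two phases present.
Newton iteration, ψ⁰ = 0.5:
  ψ = 0.5000: g = 0.07700, g' = -0.3277 → ψ = 0.7350
  ψ = 0.7350: g = -0.00628, g' = -0.3956 → ψ = 0.7191
  ψ = 0.7191: g = -0.00006, g' = -0.3880 → ψ = 0.7190
Converged at ψ = 0.7190.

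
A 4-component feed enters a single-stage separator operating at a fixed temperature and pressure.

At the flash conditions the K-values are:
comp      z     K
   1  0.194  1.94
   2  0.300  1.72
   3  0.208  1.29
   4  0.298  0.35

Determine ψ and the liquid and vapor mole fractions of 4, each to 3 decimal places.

ψ = 0.603, x_4 = 0.490, y_4 = 0.171

Rachford–Rice: g(ψ) = Σ zᵢ(Kᵢ−1)/(1+ψ(Kᵢ−1)) = 0.
Feasibility: ΣzᵢKᵢ = 1.265, Σzᵢ/Kᵢ = 1.287 — both > 1, two phases present.
Iterate (Newton) starting at ψ = 0.68:
  ψ = 0.680: g = -0.0405, g' = -0.550 → ψ = 0.606
  ψ = 0.606: g = -0.0019, g' = -0.501 → ψ = 0.603
Converged at ψ = 0.603.
Compositions from xᵢ = zᵢ/(1+ψ(Kᵢ−1)), yᵢ = Kᵢxᵢ:
  1: x = 0.124, y = 0.240
  2: x = 0.209, y = 0.360
  3: x = 0.177, y = 0.228
  4: x = 0.490, y = 0.171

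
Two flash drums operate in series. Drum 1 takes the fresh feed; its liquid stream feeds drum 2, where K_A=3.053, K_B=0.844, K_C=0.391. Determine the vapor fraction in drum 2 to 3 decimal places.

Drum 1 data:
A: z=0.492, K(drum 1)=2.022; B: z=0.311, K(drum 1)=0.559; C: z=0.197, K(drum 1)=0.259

V/F (drum 2) = 0.607

Drum 1:
Material balance + equilibrium reduce to Σ zᵢ(Kᵢ−1)/(1+ψ₁(Kᵢ−1)) = 0.
Check two-phase: ΣzᵢKᵢ = 1.220 > 1 and Σzᵢ/Kᵢ = 1.560 > 1, so g(0) = 0.220 > 0 and g(1) = -0.560 < 0.
Newton–Raphson from ψ₁ = 0.5:
  ψ₁ = 0.500: g = -0.0751, g' = -0.598 → ψ₁ = 0.374
  ψ₁ = 0.374: g = -0.0026, g' = -0.563 → ψ₁ = 0.370
Converged at ψ₁ = 0.370.
Drum-1 compositions:
  A: x = 0.357, y = 0.722
  B: x = 0.372, y = 0.208
  C: x = 0.271, y = 0.070
Drum-2 feed = drum-1 liquid: z₂ = (0.3571, 0.3716, 0.2713).
Drum 2:
Newton–Raphson from ψ₂ = 0.5:
  ψ₂ = 0.500: g = 0.0613, g' = -0.585 → ψ₂ = 0.605
  ψ₂ = 0.605: g = 0.0015, g' = -0.563 → ψ₂ = 0.607
Converged at ψ₂ = 0.607.
  A: x = 0.159, y = 0.485
  B: x = 0.410, y = 0.346
  C: x = 0.431, y = 0.168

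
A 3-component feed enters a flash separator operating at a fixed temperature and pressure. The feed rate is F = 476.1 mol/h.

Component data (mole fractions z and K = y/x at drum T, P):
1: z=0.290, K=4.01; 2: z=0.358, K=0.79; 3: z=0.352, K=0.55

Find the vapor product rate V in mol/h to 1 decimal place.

Material balance + equilibrium reduce to Σ zᵢ(Kᵢ−1)/(1+V/F(Kᵢ−1)) = 0.
g(0) = ΣzᵢKᵢ − 1 = 0.639 and g(1) = 1 − Σzᵢ/Kᵢ = -0.165, so a root lies in (0, 1).
Newton iteration, V/F⁰ = 0.5:
  V/F = 0.500: g = 0.0601, g' = -0.557 → V/F = 0.608
  V/F = 0.608: g = 0.0043, g' = -0.484 → V/F = 0.617
Converged at V/F = 0.617.
Then V = V/F·F = 0.6167·476.1 = 293.6 mol/h and L = F − V = 182.5 mol/h.

V = 293.6 mol/h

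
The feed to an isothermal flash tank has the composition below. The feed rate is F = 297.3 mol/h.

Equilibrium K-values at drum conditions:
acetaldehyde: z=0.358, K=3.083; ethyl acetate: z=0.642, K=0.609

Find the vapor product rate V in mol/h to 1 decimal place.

V = 180.6 mol/h

Material balance + equilibrium reduce to Σ zᵢ(Kᵢ−1)/(1+V/F(Kᵢ−1)) = 0.
g(0) = ΣzᵢKᵢ − 1 = 0.495 and g(1) = 1 − Σzᵢ/Kᵢ = -0.170, so a root lies in (0, 1).
Binary case is linear: z₁(K₁−1)(1+V/F(K₂−1)) + z₂(K₂−1)(1+V/F(K₁−1)) = 0
⇒ V/F = [z₁(K₁−1)+z₂(K₂−1)] / [−(K₁−1)(K₂−1)] = 0.4947/0.8145 = 0.607
Then V = V/F·F = 0.6074·297.3 = 180.6 mol/h and L = F − V = 116.7 mol/h.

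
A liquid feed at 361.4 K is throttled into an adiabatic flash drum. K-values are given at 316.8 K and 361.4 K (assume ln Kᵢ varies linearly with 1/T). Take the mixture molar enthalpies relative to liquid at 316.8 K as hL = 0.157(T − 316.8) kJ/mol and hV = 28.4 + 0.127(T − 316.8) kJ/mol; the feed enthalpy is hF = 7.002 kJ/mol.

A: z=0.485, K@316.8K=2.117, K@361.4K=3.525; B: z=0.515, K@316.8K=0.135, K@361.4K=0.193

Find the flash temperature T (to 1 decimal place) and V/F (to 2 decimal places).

Adiabatic flash: solve Rachford–Rice at each trial T, then check hF = ψ·hV(T) + (1−ψ)·hL(T).
  T = 316.8 K: K = (2.117, 0.135), RR gives ψ = 0.100, H_out = 2.830 kJ/mol
  T = 361.4 K: K = (3.525, 0.193), RR gives ψ = 0.397, H_out = 17.747 kJ/mol
  T = 339.1 K: K = (2.778, 0.163), RR gives ψ = 0.290, H_out = 11.543 kJ/mol
  T = 328.0 K: K = (2.438, 0.149), RR gives ψ = 0.212, H_out = 7.701 kJ/mol
  T = 322.4 K: K = (2.275, 0.142), RR gives ψ = 0.161, H_out = 5.429 kJ/mol
  T = 325.2 K: K = (2.355, 0.145), RR gives ψ = 0.188, H_out = 6.600 kJ/mol
  T = 326.6 K: K = (2.396, 0.147), RR gives ψ = 0.200, H_out = 7.158 kJ/mol
Linear interpolation between T = 325.2 (H_out = 6.600) and T = 326.6 (H_out = 7.158) on hF = 7.002 gives T ≈ 326.2 K, at which ψ = 0.20.

T = 326.2 K, V/F = 0.20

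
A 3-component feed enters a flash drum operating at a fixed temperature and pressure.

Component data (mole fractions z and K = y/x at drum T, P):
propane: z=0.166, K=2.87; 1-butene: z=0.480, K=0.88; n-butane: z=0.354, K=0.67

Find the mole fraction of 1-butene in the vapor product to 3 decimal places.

Material balance + equilibrium reduce to Σ zᵢ(Kᵢ−1)/(1+V/F(Kᵢ−1)) = 0.
Check two-phase: ΣzᵢKᵢ = 1.136 > 1 and Σzᵢ/Kᵢ = 1.132 > 1, so g(0) = 0.136 > 0 and g(1) = -0.132 < 0.
Newton–Raphson from V/F = 0.56:
  V/F = 0.560: g = -0.0534, g' = -0.204 → V/F = 0.299
  V/F = 0.299: g = 0.0098, g' = -0.294 → V/F = 0.332
  V/F = 0.332: g = 0.0003, g' = -0.277 → V/F = 0.333
Converged at V/F = 0.333.
Compositions from xᵢ = zᵢ/(1+V/F(Kᵢ−1)), yᵢ = Kᵢxᵢ:
  propane: x = 0.102, y = 0.294
  1-butene: x = 0.500, y = 0.440
  n-butane: x = 0.398, y = 0.266

y_1-butene = 0.440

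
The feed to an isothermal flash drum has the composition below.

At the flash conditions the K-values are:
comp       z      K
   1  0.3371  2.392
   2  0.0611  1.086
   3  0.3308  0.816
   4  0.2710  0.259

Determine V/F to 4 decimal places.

V/F = 0.3232

Material balance + equilibrium reduce to Σ zᵢ(Kᵢ−1)/(1+V/F(Kᵢ−1)) = 0.
Check two-phase: ΣzᵢKᵢ = 1.2128 > 1 and Σzᵢ/Kᵢ = 1.6489 > 1, so g(0) = 0.2128 > 0 and g(1) = -0.6489 < 0.
Newton–Raphson from V/F = 0.33:
  V/F = 0.3300: g = -0.00396, g' = -0.5805 → V/F = 0.3232
Converged at V/F = 0.3232.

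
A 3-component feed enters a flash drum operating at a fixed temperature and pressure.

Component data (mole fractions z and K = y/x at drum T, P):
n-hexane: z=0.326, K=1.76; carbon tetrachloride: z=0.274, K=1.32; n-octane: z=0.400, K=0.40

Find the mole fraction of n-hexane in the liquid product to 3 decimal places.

x_n-hexane = 0.271

Rachford–Rice: g(β) = Σ zᵢ(Kᵢ−1)/(1+β(Kᵢ−1)) = 0.
Feasibility: ΣzᵢKᵢ = 1.095, Σzᵢ/Kᵢ = 1.393 — both > 1, two phases present.
Iterate (Newton) starting at β = 0.37:
  β = 0.370: g = -0.0367, g' = -0.375 → β = 0.272
  β = 0.272: g = -0.0009, g' = -0.359 → β = 0.270
Converged at β = 0.270.
Compositions from xᵢ = zᵢ/(1+β(Kᵢ−1)), yᵢ = Kᵢxᵢ:
  n-hexane: x = 0.271, y = 0.476
  carbon tetrachloride: x = 0.252, y = 0.333
  n-octane: x = 0.477, y = 0.191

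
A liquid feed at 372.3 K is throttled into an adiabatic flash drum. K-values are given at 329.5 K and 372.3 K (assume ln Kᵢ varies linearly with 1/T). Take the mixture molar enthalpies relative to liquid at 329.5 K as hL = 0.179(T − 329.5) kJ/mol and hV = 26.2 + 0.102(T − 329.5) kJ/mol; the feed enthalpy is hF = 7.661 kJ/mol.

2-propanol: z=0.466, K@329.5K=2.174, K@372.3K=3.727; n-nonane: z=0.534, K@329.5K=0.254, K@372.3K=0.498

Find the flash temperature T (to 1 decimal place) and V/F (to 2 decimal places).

Adiabatic flash: solve Rachford–Rice at each trial T, then check hF = ψ·hV(T) + (1−ψ)·hL(T).
  T = 329.5 K: K = (2.174, 0.254), RR gives ψ = 0.170, H_out = 4.449 kJ/mol
  T = 372.3 K: K = (3.727, 0.498), RR gives ψ = 0.732, H_out = 24.438 kJ/mol
  T = 350.9 K: K = (2.894, 0.363), RR gives ψ = 0.450, H_out = 14.869 kJ/mol
  T = 340.2 K: K = (2.519, 0.305), RR gives ψ = 0.319, H_out = 10.021 kJ/mol
  T = 334.9 K: K = (2.345, 0.279), RR gives ψ = 0.249, H_out = 7.396 kJ/mol
  T = 337.5 K: K = (2.430, 0.292), RR gives ψ = 0.284, H_out = 8.710 kJ/mol
  T = 336.2 K: K = (2.387, 0.285), RR gives ψ = 0.267, H_out = 8.060 kJ/mol
Linear interpolation between T = 334.9 (H_out = 7.396) and T = 336.2 (H_out = 8.060) on hF = 7.661 gives T ≈ 335.4 K, at which ψ = 0.26.

T = 335.4 K, V/F = 0.26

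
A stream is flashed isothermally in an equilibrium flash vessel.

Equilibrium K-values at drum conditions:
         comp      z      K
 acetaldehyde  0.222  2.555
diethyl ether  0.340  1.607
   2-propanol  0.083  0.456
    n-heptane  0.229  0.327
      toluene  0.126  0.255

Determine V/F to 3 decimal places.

Rachford–Rice: g(V/F) = Σ zᵢ(Kᵢ−1)/(1+V/F(Kᵢ−1)) = 0.
Check two-phase: ΣzᵢKᵢ = 1.258 > 1 and Σzᵢ/Kᵢ = 1.675 > 1, so g(0) = 0.258 > 0 and g(1) = -0.675 < 0.
Iterate (Newton) starting at V/F = 0.6:
  V/F = 0.600: g = -0.1654, g' = -0.786 → V/F = 0.389
  V/F = 0.389: g = -0.0165, g' = -0.659 → V/F = 0.364
Converged at V/F = 0.364.

V/F = 0.364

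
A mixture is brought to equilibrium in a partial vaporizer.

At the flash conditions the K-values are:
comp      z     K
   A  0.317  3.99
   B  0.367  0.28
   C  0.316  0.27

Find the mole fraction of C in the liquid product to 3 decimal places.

x_C = 0.373

Let β = V/F and solve Σ zᵢ(Kᵢ−1)/(1+β(Kᵢ−1)) = 0.
Feasibility: ΣzᵢKᵢ = 1.453, Σzᵢ/Kᵢ = 2.561 — both > 1, two phases present.
Newton iteration, β⁰ = 0.5:
  β = 0.500: g = -0.3963, g' = -1.337 → β = 0.204
  β = 0.204: g = 0.0084, g' = -1.588 → β = 0.209
Converged at β = 0.209.
Compositions from xᵢ = zᵢ/(1+β(Kᵢ−1)), yᵢ = Kᵢxᵢ:
  A: x = 0.195, y = 0.778
  B: x = 0.432, y = 0.121
  C: x = 0.373, y = 0.101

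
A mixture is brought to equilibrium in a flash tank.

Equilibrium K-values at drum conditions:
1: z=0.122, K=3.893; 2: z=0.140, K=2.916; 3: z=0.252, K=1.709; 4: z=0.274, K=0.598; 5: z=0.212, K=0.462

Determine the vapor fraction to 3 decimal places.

Let ψ = V/F and solve Σ zᵢ(Kᵢ−1)/(1+ψ(Kᵢ−1)) = 0.
Check two-phase: ΣzᵢKᵢ = 1.576 > 1 and Σzᵢ/Kᵢ = 1.144 > 1, so g(0) = 0.576 > 0 and g(1) = -0.144 < 0.
Newton iteration, ψ⁰ = 0.52:
  ψ = 0.520: g = 0.1082, g' = -0.548 → ψ = 0.717
  ψ = 0.717: g = 0.0057, g' = -0.505 → ψ = 0.729
Converged at ψ = 0.729.

ψ = 0.729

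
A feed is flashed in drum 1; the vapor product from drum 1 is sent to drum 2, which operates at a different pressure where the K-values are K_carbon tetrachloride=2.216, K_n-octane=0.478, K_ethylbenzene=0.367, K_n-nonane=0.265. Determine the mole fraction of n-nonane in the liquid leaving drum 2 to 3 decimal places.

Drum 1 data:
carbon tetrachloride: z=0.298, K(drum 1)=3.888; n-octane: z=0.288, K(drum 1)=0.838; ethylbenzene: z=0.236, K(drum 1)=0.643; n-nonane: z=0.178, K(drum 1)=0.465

Drum 1:
Rachford–Rice: g(ψ₁) = Σ zᵢ(Kᵢ−1)/(1+ψ₁(Kᵢ−1)) = 0.
Check two-phase: ΣzᵢKᵢ = 1.634 > 1 and Σzᵢ/Kᵢ = 1.170 > 1, so g(0) = 0.634 > 0 and g(1) = -0.170 < 0.
Iterate (Newton) starting at ψ₁ = 0.7:
  ψ₁ = 0.700: g = -0.0324, g' = -0.466 → ψ₁ = 0.630
  ψ₁ = 0.630: g = 0.0007, g' = -0.488 → ψ₁ = 0.632
Converged at ψ₁ = 0.632.
Drum-1 compositions:
  carbon tetrachloride: x = 0.105, y = 0.410
  n-octane: x = 0.321, y = 0.269
  ethylbenzene: x = 0.305, y = 0.196
  n-nonane: x = 0.269, y = 0.125
Drum-2 feed = drum-1 vapor: z₂ = (0.4101, 0.2689, 0.1960, 0.1250).
Drum 2:
Let ψ₂ = V/F and solve Σ zᵢ(Kᵢ−1)/(1+ψ₂(Kᵢ−1)) = 0.
Check two-phase: ΣzᵢKᵢ = 1.142 > 1 and Σzᵢ/Kᵢ = 1.753 > 1, so g(0) = 0.142 > 0 and g(1) = -0.753 < 0.
Newton–Raphson from ψ₂ = 0.6:
  ψ₂ = 0.600: g = -0.2804, g' = -0.778 → ψ₂ = 0.240
  ψ₂ = 0.240: g = -0.0321, g' = -0.668 → ψ₂ = 0.192
Converged at ψ₂ = 0.192.
  carbon tetrachloride: x = 0.332, y = 0.737
  n-octane: x = 0.299, y = 0.143
  ethylbenzene: x = 0.223, y = 0.082
  n-nonane: x = 0.146, y = 0.039

x_n-nonane (drum 2) = 0.146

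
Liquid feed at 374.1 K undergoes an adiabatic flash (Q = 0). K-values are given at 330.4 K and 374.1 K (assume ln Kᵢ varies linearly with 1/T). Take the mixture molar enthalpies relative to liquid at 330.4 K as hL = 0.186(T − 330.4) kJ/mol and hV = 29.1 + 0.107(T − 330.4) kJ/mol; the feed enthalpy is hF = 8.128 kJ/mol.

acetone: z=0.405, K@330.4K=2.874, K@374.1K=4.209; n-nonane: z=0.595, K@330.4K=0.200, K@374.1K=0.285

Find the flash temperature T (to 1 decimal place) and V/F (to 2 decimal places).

T = 338.4 K, V/F = 0.23

Adiabatic flash: solve Rachford–Rice at each trial T, then check hF = ψ·hV(T) + (1−ψ)·hL(T).
  T = 330.4 K: K = (2.874, 0.200), RR gives ψ = 0.189, H_out = 5.493 kJ/mol
  T = 374.1 K: K = (4.209, 0.285), RR gives ψ = 0.381, H_out = 17.900 kJ/mol
  T = 352.2 K: K = (3.518, 0.241), RR gives ψ = 0.297, H_out = 12.199 kJ/mol
  T = 341.3 K: K = (3.190, 0.220), RR gives ψ = 0.248, H_out = 9.024 kJ/mol
  T = 335.9 K: K = (3.032, 0.210), RR gives ψ = 0.220, H_out = 7.328 kJ/mol
  T = 338.6 K: K = (3.111, 0.215), RR gives ψ = 0.234, H_out = 8.188 kJ/mol
  T = 337.2 K: K = (3.070, 0.213), RR gives ψ = 0.227, H_out = 7.745 kJ/mol
Linear interpolation between T = 337.2 (H_out = 7.745) and T = 338.6 (H_out = 8.188) on hF = 8.128 gives T ≈ 338.4 K, at which ψ = 0.23.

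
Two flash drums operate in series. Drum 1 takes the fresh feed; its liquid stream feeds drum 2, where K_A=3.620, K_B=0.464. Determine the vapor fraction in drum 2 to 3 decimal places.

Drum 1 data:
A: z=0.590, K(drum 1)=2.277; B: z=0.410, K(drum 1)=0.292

Drum 1:
Rachford–Rice: g(ψ₁) = Σ zᵢ(Kᵢ−1)/(1+ψ₁(Kᵢ−1)) = 0.
Check two-phase: ΣzᵢKᵢ = 1.463 > 1 and Σzᵢ/Kᵢ = 1.663 > 1, so g(0) = 0.463 > 0 and g(1) = -0.663 < 0.
Binary case is linear: z₁(K₁−1)(1+ψ₁(K₂−1)) + z₂(K₂−1)(1+ψ₁(K₁−1)) = 0
⇒ ψ₁ = [z₁(K₁−1)+z₂(K₂−1)] / [−(K₁−1)(K₂−1)] = 0.4632/0.9041 = 0.512
Drum-1 compositions:
  A: x = 0.357, y = 0.812
  B: x = 0.643, y = 0.188
Drum-2 feed = drum-1 liquid: z₂ = (0.3567, 0.6433).
Drum 2:
Binary case is linear: z₁(K₁−1)(1+ψ₂(K₂−1)) + z₂(K₂−1)(1+ψ₂(K₁−1)) = 0
⇒ ψ₂ = [z₁(K₁−1)+z₂(K₂−1)] / [−(K₁−1)(K₂−1)] = 0.5897/1.4043 = 0.420
  A: x = 0.170, y = 0.615
  B: x = 0.830, y = 0.385

V/F (drum 2) = 0.420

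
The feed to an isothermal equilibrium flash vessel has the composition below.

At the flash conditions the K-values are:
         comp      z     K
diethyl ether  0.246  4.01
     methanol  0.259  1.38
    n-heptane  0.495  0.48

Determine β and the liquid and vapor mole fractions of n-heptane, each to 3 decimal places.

Material balance + equilibrium reduce to Σ zᵢ(Kᵢ−1)/(1+β(Kᵢ−1)) = 0.
g(0) = ΣzᵢKᵢ − 1 = 0.581 and g(1) = 1 − Σzᵢ/Kᵢ = -0.280, so a root lies in (0, 1).
Newton–Raphson from β = 0.69:
  β = 0.690: g = -0.0828, g' = -0.584 → β = 0.548
  β = 0.548: g = 0.0008, g' = -0.605 → β = 0.550
Converged at β = 0.550.
Compositions from xᵢ = zᵢ/(1+β(Kᵢ−1)), yᵢ = Kᵢxᵢ:
  diethyl ether: x = 0.093, y = 0.372
  methanol: x = 0.214, y = 0.296
  n-heptane: x = 0.693, y = 0.333

β = 0.550, x_n-heptane = 0.693, y_n-heptane = 0.333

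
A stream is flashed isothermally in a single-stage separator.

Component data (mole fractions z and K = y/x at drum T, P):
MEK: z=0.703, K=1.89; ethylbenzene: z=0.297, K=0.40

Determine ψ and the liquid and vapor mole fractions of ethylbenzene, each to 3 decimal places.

ψ = 0.838, x_ethylbenzene = 0.597, y_ethylbenzene = 0.239

Iterate (Newton) starting at ψ = 0.55:
  ψ = 0.550: g = 0.1541, g' = -0.489 → ψ = 0.865
  ψ = 0.865: g = -0.0170, g' = -0.640 → ψ = 0.838
Converged at ψ = 0.838.
Compositions from xᵢ = zᵢ/(1+ψ(Kᵢ−1)), yᵢ = Kᵢxᵢ:
  MEK: x = 0.403, y = 0.761
  ethylbenzene: x = 0.597, y = 0.239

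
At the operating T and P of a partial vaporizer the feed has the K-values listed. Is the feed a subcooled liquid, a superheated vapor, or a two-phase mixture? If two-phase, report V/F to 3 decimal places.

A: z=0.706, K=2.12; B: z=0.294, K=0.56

superheated vapor

ΣzᵢKᵢ = 1.661; Σzᵢ/Kᵢ = 0.858.
Since Σzᵢ/Kᵢ < 1 the mixture is above its dew point — single vapor phase.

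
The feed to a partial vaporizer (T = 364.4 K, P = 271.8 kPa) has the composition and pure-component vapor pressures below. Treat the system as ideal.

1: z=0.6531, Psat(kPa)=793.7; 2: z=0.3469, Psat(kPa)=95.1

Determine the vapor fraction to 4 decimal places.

ψ = 0.8239

Raoult's law: Kᵢ = Pᵢˢᵃᵗ/P = Pᵢˢᵃᵗ/271.8.
  K_1 = 793.7/271.8 = 2.920162, K_2 = 95.1/271.8 = 0.349890
Let ψ = V/F and solve Σ zᵢ(Kᵢ−1)/(1+ψ(Kᵢ−1)) = 0.
Check two-phase: ΣzᵢKᵢ = 2.0285 > 1 and Σzᵢ/Kᵢ = 1.2151 > 1, so g(0) = 1.0285 > 0 and g(1) = -0.2151 < 0.
Binary case is linear: z₁(K₁−1)(1+ψ(K₂−1)) + z₂(K₂−1)(1+ψ(K₁−1)) = 0
⇒ ψ = [z₁(K₁−1)+z₂(K₂−1)] / [−(K₁−1)(K₂−1)] = 1.02853/1.24832 = 0.8239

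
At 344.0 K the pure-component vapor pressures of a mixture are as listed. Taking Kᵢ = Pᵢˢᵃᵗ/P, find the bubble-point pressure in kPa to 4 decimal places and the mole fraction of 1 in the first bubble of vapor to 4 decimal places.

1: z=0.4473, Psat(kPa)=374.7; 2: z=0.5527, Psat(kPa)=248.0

At the bubble point ψ → 0, so ΣzᵢKᵢ = 1 with Kᵢ = Pᵢˢᵃᵗ/P ⇒ P = ΣzᵢPᵢˢᵃᵗ.
P = 0.4473·374.7 + 0.5527·248.0 = 304.6729 kPa
yᵢ = zᵢPᵢˢᵃᵗ/P ⇒ y_1 = 0.4473·374.7/304.6729 = 0.5501

Pbub = 304.6729 kPa, y_1 = 0.5501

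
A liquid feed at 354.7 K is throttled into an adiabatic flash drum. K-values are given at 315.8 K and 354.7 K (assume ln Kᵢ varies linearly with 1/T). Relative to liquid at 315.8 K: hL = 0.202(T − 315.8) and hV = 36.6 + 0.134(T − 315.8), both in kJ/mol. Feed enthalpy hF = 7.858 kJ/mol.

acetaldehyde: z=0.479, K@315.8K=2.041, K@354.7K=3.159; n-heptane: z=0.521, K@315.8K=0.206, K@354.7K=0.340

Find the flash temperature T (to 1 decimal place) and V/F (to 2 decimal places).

Adiabatic flash: solve Rachford–Rice at each trial T, then check hF = ψ·hV(T) + (1−ψ)·hL(T).
  T = 315.8 K: K = (2.041, 0.206), RR gives ψ = 0.103, H_out = 3.762 kJ/mol
  T = 354.7 K: K = (3.159, 0.340), RR gives ψ = 0.484, H_out = 24.307 kJ/mol
  T = 335.2 K: K = (2.570, 0.268), RR gives ψ = 0.323, H_out = 15.310 kJ/mol
  T = 325.5 K: K = (2.298, 0.236), RR gives ψ = 0.226, H_out = 10.071 kJ/mol
  T = 320.6 K: K = (2.166, 0.221), RR gives ψ = 0.168, H_out = 7.060 kJ/mol
  T = 323.1 K: K = (2.233, 0.228), RR gives ψ = 0.198, H_out = 8.634 kJ/mol
  T = 321.9 K: K = (2.201, 0.225), RR gives ψ = 0.184, H_out = 7.889 kJ/mol
Linear interpolation between T = 320.6 (H_out = 7.060) and T = 321.9 (H_out = 7.889) on hF = 7.858 gives T ≈ 321.9 K, at which ψ = 0.18.

T = 321.9 K, V/F = 0.18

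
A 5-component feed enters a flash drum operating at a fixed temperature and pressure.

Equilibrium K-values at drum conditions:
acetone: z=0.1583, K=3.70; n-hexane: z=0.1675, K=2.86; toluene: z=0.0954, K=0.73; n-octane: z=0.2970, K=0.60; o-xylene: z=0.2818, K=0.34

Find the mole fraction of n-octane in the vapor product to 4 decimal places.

y_n-octane = 0.2072

Rachford–Rice: g(ψ) = Σ zᵢ(Kᵢ−1)/(1+ψ(Kᵢ−1)) = 0.
Feasibility: ΣzᵢKᵢ = 1.4084, Σzᵢ/Kᵢ = 1.5559 — both > 1, two phases present.
Iterate (Newton) starting at ψ = 0.59:
  ψ = 0.5900: g = -0.17736, g' = -0.7239 → ψ = 0.3450
  ψ = 0.3450: g = 0.00403, g' = -0.8026 → ψ = 0.3500
Converged at ψ = 0.3500.
Compositions from xᵢ = zᵢ/(1+ψ(Kᵢ−1)), yᵢ = Kᵢxᵢ:
  acetone: x = 0.0814, y = 0.3011
  n-hexane: x = 0.1015, y = 0.2902
  toluene: x = 0.1054, y = 0.0769
  n-octane: x = 0.3454, y = 0.2072
  o-xylene: x = 0.3665, y = 0.1246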